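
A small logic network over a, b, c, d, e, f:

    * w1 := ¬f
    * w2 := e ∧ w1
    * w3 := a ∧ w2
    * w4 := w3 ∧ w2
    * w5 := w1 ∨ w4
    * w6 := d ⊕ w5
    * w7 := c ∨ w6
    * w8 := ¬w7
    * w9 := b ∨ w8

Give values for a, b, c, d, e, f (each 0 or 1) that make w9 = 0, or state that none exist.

a=1, b=0, c=1, d=1, e=0, f=0

w9 = b ∨ w8 must be 0, so both b = 0 and w8 = 0.
w8 = ¬w7 must be 0, so w7 = 1.
w7 = c ∨ w6 must be 1, so at least one of c, w6 is 1.
Check with a=1, b=0, c=1, d=1, e=0, f=0:
w1 = ¬f = ¬0 = 1
w2 = e ∧ w1 = 0 ∧ 1 = 0
w3 = a ∧ w2 = 1 ∧ 0 = 0
w4 = w3 ∧ w2 = 0 ∧ 0 = 0
w5 = w1 ∨ w4 = 1 ∨ 0 = 1
w6 = d ⊕ w5 = 1 ⊕ 1 = 0
w7 = c ∨ w6 = 1 ∨ 0 = 1
w8 = ¬w7 = ¬1 = 0
w9 = b ∨ w8 = 0 ∨ 0 = 0
So w9 = 0 as required.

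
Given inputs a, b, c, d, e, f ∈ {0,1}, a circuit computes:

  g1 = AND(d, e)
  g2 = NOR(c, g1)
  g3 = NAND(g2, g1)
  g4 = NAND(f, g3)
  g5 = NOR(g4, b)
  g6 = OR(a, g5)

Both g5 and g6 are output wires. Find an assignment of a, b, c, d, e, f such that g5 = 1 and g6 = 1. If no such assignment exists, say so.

Check with a=0, b=0, c=1, d=0, e=1, f=1:
g1 = AND(d, e) = AND(0, 1) = 0
g2 = NOR(c, g1) = NOR(1, 0) = 0
g3 = NAND(g2, g1) = NAND(0, 0) = 1
g4 = NAND(f, g3) = NAND(1, 1) = 0
g5 = NOR(g4, b) = NOR(0, 0) = 1
g6 = OR(a, g5) = OR(0, 1) = 1
So g5 = 1 and g6 = 1.

a=0, b=0, c=1, d=0, e=1, f=1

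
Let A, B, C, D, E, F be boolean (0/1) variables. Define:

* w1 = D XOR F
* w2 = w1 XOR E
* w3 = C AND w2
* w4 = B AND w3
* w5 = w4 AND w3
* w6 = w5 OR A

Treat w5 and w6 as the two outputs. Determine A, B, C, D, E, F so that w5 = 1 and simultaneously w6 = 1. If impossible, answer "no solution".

A=1 B=1 C=1 D=0 E=1 F=0

Check with A=1 B=1 C=1 D=0 E=1 F=0:
w1 = D XOR F = 0 XOR 0 = 0
w2 = w1 XOR E = 0 XOR 1 = 1
w3 = C AND w2 = 1 AND 1 = 1
w4 = B AND w3 = 1 AND 1 = 1
w5 = w4 AND w3 = 1 AND 1 = 1
w6 = w5 OR A = 1 OR 1 = 1
So w5 = 1 and w6 = 1.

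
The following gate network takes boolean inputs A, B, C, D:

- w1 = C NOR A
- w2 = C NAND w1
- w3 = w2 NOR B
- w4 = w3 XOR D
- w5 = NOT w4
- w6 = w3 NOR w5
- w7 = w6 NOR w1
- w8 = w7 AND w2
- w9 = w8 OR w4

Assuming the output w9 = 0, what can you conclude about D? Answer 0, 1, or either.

w9 = w8 OR w4 must be 0, so both w8 = 0 and w4 = 0.
w8 = w7 AND w2 must be 0, so at least one of w7, w2 is 0.
w4 = w3 XOR D must be 0, so w3 and D are equal.
Every assignment with w9 = 0 has D = 0; there are 2 such assignment(s).
  A=0, B=0, C=0, D=0
  A=0, B=1, C=0, D=0

0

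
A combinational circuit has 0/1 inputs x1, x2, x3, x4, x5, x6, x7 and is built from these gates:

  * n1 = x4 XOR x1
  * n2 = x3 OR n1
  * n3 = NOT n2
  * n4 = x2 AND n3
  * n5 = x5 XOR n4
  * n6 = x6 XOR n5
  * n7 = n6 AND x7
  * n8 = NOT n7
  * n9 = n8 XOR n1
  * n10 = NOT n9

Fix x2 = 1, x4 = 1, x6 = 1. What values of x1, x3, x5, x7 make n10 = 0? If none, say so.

x1=1, x3=0, x5=0, x7=1

n10 = NOT n9 must be 0, so n9 = 1.
Check with x2 = 1, x4 = 1, x6 = 1 and x1=1, x3=0, x5=0, x7=1:
n1 = x4 XOR x1 = 1 XOR 1 = 0
n2 = x3 OR n1 = 0 OR 0 = 0
n3 = NOT n2 = NOT 0 = 1
n4 = x2 AND n3 = 1 AND 1 = 1
n5 = x5 XOR n4 = 0 XOR 1 = 1
n6 = x6 XOR n5 = 1 XOR 1 = 0
n7 = n6 AND x7 = 0 AND 1 = 0
n8 = NOT n7 = NOT 0 = 1
n9 = n8 XOR n1 = 1 XOR 0 = 1
n10 = NOT n9 = NOT 1 = 0
So n10 = 0.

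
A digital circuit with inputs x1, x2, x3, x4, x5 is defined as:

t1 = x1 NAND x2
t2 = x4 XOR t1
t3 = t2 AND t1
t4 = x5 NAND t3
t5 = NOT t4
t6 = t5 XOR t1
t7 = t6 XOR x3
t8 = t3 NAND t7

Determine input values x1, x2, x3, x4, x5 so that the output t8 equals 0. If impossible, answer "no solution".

t8 = t3 NAND t7 must be 0, so both t3 = 1 and t7 = 1.
Check with x1=0, x2=1, x3=0, x4=0, x5=0:
t1 = x1 NAND x2 = 0 NAND 1 = 1
t2 = x4 XOR t1 = 0 XOR 1 = 1
t3 = t2 AND t1 = 1 AND 1 = 1
t4 = x5 NAND t3 = 0 NAND 1 = 1
t5 = NOT t4 = NOT 1 = 0
t6 = t5 XOR t1 = 0 XOR 1 = 1
t7 = t6 XOR x3 = 1 XOR 0 = 1
t8 = t3 NAND t7 = 1 NAND 1 = 0
So t8 = 0 as required.

x1=0, x2=1, x3=0, x4=0, x5=0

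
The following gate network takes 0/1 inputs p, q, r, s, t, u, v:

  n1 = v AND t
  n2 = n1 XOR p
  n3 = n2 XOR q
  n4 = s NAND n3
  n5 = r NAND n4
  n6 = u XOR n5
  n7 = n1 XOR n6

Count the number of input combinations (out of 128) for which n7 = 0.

n7 = n1 XOR n6 must be 0, so n1 and n6 are equal.
Enumerating the 128 input combinations, 64 give n7 = 0 and 64 give n7 = 1.

64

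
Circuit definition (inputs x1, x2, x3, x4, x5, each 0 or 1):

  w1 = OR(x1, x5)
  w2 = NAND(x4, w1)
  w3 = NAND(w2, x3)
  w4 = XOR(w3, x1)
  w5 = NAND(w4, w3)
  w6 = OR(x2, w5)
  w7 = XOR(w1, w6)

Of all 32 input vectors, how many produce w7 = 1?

9

w7 = XOR(w1, w6) must be 1, so w1 and w6 differ.
Enumerating the 32 input combinations, 9 give w7 = 1 and 23 give w7 = 0.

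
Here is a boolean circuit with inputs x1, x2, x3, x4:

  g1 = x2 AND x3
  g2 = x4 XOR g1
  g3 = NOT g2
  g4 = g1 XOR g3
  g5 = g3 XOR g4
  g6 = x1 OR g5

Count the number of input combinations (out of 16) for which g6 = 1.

10

g6 = x1 OR g5 must be 1, so at least one of x1, g5 is 1.
Enumerating the 16 input combinations, 10 give g6 = 1 and 6 give g6 = 0.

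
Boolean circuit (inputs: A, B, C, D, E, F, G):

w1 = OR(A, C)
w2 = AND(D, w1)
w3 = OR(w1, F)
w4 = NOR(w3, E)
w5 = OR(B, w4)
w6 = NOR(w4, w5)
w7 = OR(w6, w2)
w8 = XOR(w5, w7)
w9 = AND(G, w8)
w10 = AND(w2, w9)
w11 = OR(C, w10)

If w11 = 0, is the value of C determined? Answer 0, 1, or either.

0

w11 = OR(C, w10) must be 0, so both C = 0 and w10 = 0.
Every assignment with w11 = 0 has C = 0; there are 60 such assignment(s).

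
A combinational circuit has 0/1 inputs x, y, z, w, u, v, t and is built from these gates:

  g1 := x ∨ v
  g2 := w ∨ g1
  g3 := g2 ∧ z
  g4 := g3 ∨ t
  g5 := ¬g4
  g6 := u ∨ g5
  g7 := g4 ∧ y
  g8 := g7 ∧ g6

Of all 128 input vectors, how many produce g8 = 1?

g8 = g7 ∧ g6 must be 1, so both g7 = 1 and g6 = 1.
g7 = g4 ∧ y must be 1, so both g4 = 1 and y = 1.
g6 = u ∨ g5 must be 1, so at least one of u, g5 is 1.
Enumerating the 128 input combinations, 23 give g8 = 1 and 105 give g8 = 0.

23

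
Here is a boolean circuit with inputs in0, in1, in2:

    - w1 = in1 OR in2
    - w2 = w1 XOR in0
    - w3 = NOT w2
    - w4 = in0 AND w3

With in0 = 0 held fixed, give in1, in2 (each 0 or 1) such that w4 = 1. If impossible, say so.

no solution exists

With in0 = 0 fixed, none of the 4 settings of in1, in2 give w4 = 1.
For example, with in1=1, in2=0:
w1 = in1 OR in2 = 1 OR 0 = 1
w2 = w1 XOR in0 = 1 XOR 0 = 1
w3 = NOT w2 = NOT 1 = 0
w4 = in0 AND w3 = 0 AND 0 = 0
giving w4 = 0 ≠ 1.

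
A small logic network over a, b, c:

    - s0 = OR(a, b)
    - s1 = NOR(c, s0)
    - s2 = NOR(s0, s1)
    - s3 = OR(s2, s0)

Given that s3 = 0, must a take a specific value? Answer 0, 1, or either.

s3 = OR(s2, s0) must be 0, so both s2 = 0 and s0 = 0.
s2 = NOR(s0, s1) must be 0, so at least one of s0, s1 is 1.
s0 = OR(a, b) must be 0, so both a = 0 and b = 0.
Every assignment with s3 = 0 has a = 0; there are 1 such assignment(s).
  a=0, b=0, c=0

0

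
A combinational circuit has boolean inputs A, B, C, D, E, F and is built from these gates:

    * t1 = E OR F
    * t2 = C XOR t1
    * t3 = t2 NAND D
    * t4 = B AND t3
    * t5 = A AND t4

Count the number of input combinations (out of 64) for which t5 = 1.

t5 = A AND t4 must be 1, so both A = 1 and t4 = 1.
t4 = B AND t3 must be 1, so both B = 1 and t3 = 1.
Enumerating the 64 input combinations, 12 give t5 = 1 and 52 give t5 = 0.

12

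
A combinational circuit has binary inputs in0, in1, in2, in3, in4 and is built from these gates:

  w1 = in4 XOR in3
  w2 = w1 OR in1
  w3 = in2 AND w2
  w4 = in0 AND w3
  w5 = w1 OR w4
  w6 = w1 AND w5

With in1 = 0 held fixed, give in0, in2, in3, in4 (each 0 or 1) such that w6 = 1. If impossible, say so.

Check with in1 = 0 and in0=1, in2=0, in3=0, in4=1:
w1 = in4 XOR in3 = 1 XOR 0 = 1
w2 = w1 OR in1 = 1 OR 0 = 1
w3 = in2 AND w2 = 0 AND 1 = 0
w4 = in0 AND w3 = 1 AND 0 = 0
w5 = w1 OR w4 = 1 OR 0 = 1
w6 = w1 AND w5 = 1 AND 1 = 1
So w6 = 1.

in0=1, in2=0, in3=0, in4=1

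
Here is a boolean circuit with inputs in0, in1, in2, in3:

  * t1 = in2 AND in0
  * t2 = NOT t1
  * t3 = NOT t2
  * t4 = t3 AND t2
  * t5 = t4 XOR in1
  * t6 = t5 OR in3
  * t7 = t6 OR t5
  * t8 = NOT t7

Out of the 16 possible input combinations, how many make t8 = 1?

4

t8 = NOT t7 must be 1, so t7 = 0.
t7 = t6 OR t5 must be 0, so both t6 = 0 and t5 = 0.
t6 = t5 OR in3 must be 0, so both t5 = 0 and in3 = 0.
Enumerating the 16 input combinations, 4 give t8 = 1 and 12 give t8 = 0.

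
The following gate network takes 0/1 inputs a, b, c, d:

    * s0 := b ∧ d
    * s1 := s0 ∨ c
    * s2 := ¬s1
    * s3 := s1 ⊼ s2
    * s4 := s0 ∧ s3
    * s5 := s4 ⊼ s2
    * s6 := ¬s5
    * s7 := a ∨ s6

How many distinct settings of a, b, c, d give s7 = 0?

8

s7 = a ∨ s6 must be 0, so both a = 0 and s6 = 0.
s6 = ¬s5 must be 0, so s5 = 1.
Enumerating the 16 input combinations, 8 give s7 = 0 and 8 give s7 = 1.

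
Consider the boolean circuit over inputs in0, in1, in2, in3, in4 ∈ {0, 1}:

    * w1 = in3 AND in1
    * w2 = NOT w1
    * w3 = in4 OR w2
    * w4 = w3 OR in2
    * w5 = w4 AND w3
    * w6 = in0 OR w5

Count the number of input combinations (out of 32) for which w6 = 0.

w6 = in0 OR w5 must be 0, so both in0 = 0 and w5 = 0.
w5 = w4 AND w3 must be 0, so at least one of w4, w3 is 0.
Satisfying assignments:
  in0=0, in1=1, in2=0, in3=1, in4=0
  in0=0, in1=1, in2=1, in3=1, in4=0

2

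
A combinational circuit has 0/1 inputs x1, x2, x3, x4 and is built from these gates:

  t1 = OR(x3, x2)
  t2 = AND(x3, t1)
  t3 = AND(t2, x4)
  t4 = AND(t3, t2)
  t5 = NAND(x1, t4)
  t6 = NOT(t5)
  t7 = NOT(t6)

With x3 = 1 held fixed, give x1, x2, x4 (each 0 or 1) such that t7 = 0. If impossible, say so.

t7 = NOT(t6) must be 0, so t6 = 1.
t6 = NOT(t5) must be 1, so t5 = 0.
Check with x3 = 1 and x1=1, x2=0, x4=1:
t1 = OR(x3, x2) = OR(1, 0) = 1
t2 = AND(x3, t1) = AND(1, 1) = 1
t3 = AND(t2, x4) = AND(1, 1) = 1
t4 = AND(t3, t2) = AND(1, 1) = 1
t5 = NAND(x1, t4) = NAND(1, 1) = 0
t6 = NOT(t5) = NOT 0 = 1
t7 = NOT(t6) = NOT 1 = 0
So t7 = 0.

x1=1, x2=0, x4=1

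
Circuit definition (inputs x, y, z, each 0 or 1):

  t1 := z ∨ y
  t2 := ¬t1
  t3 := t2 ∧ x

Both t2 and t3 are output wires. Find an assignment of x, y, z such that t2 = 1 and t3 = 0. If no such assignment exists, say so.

x=0, y=0, z=0

Check with x=0, y=0, z=0:
t1 = z ∨ y = 0 ∨ 0 = 0
t2 = ¬t1 = ¬0 = 1
t3 = t2 ∧ x = 1 ∧ 0 = 0
So t2 = 1 and t3 = 0.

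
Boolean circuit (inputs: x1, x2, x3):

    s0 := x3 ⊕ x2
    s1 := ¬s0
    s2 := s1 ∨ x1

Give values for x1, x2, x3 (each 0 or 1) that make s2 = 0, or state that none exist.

x1=0 x2=0 x3=1

Check with x1=0 x2=0 x3=1:
s0 = x3 ⊕ x2 = 1 ⊕ 0 = 1
s1 = ¬s0 = ¬1 = 0
s2 = s1 ∨ x1 = 0 ∨ 0 = 0
So s2 = 0 as required.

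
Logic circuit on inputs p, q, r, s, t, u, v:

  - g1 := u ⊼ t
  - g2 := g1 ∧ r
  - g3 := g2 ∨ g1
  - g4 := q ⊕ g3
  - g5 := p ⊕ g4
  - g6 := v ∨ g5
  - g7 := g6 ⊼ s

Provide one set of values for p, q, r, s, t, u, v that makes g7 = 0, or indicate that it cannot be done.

g7 = g6 ⊼ s must be 0, so both g6 = 1 and s = 1.
g6 = v ∨ g5 must be 1, so at least one of v, g5 is 1.
Check with p=1, q=1, r=1, s=1, t=0, u=1, v=1:
g1 = u ⊼ t = 1 ⊼ 0 = 1
g2 = g1 ∧ r = 1 ∧ 1 = 1
g3 = g2 ∨ g1 = 1 ∨ 1 = 1
g4 = q ⊕ g3 = 1 ⊕ 1 = 0
g5 = p ⊕ g4 = 1 ⊕ 0 = 1
g6 = v ∨ g5 = 1 ∨ 1 = 1
g7 = g6 ⊼ s = 1 ⊼ 1 = 0
So g7 = 0 as required.

p=1, q=1, r=1, s=1, t=0, u=1, v=1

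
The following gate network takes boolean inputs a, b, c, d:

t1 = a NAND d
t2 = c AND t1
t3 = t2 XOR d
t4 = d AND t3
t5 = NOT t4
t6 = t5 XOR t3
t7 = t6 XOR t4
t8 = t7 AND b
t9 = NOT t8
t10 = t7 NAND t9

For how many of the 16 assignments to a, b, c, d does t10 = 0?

3

t10 = t7 NAND t9 must be 0, so both t7 = 1 and t9 = 1.
t7 = t6 XOR t4 must be 1, so t6 and t4 differ.
t9 = NOT t8 must be 1, so t8 = 0.
Satisfying assignments:
  a=0, b=0, c=0, d=0
  a=0, b=0, c=1, d=1
  a=1, b=0, c=0, d=0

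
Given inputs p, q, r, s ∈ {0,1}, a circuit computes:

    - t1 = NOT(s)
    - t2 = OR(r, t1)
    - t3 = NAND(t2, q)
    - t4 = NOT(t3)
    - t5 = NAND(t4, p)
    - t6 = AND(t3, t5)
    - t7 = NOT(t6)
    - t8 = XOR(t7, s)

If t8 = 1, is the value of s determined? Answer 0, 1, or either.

Both values of s occur among assignments with t8 = 1:
  s=0: p=0, q=1, r=0, s=0
  s=1: p=0, q=0, r=0, s=1

either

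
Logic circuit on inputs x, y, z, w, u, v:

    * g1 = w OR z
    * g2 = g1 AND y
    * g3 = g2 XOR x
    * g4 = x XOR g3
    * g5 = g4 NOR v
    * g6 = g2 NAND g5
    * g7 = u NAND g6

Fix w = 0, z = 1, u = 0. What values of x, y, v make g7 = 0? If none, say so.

no solution exists

With w = 0, z = 1, u = 0 fixed, none of the 8 settings of x, y, v give g7 = 0.
For example, with x=0, y=0, v=0:
g1 = w OR z = 0 OR 1 = 1
g2 = g1 AND y = 1 AND 0 = 0
g3 = g2 XOR x = 0 XOR 0 = 0
g4 = x XOR g3 = 0 XOR 0 = 0
g5 = g4 NOR v = 0 NOR 0 = 1
g6 = g2 NAND g5 = 0 NAND 1 = 1
g7 = u NAND g6 = 0 NAND 1 = 1
giving g7 = 1 ≠ 0.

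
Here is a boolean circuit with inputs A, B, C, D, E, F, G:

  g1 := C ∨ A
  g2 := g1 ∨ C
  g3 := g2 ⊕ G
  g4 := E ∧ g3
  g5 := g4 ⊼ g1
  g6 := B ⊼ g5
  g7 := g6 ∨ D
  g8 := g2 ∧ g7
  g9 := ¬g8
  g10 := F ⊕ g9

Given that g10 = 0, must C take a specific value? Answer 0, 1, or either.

either

Both values of C occur among assignments with g10 = 0:
  C=0: A=0, B=0, C=0, D=0, E=0, F=1, G=0
  C=1: A=0, B=0, C=1, D=0, E=0, F=0, G=0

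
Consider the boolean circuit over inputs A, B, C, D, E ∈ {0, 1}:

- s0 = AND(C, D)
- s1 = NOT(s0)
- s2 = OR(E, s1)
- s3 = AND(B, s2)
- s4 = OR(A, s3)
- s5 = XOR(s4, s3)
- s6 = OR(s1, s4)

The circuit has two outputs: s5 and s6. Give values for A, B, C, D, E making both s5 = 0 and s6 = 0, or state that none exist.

A=0, B=1, C=1, D=1, E=0

Check with A=0, B=1, C=1, D=1, E=0:
s0 = AND(C, D) = AND(1, 1) = 1
s1 = NOT(s0) = NOT 1 = 0
s2 = OR(E, s1) = OR(0, 0) = 0
s3 = AND(B, s2) = AND(1, 0) = 0
s4 = OR(A, s3) = OR(0, 0) = 0
s5 = XOR(s4, s3) = XOR(0, 0) = 0
s6 = OR(s1, s4) = OR(0, 0) = 0
So s5 = 0 and s6 = 0.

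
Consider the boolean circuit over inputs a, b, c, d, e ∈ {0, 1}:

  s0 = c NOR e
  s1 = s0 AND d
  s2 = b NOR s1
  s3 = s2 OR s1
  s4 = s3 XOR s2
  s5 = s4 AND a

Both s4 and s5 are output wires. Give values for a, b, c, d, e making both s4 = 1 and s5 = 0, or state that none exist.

Check with a=0 b=0 c=0 d=1 e=0:
s0 = c NOR e = 0 NOR 0 = 1
s1 = s0 AND d = 1 AND 1 = 1
s2 = b NOR s1 = 0 NOR 1 = 0
s3 = s2 OR s1 = 0 OR 1 = 1
s4 = s3 XOR s2 = 1 XOR 0 = 1
s5 = s4 AND a = 1 AND 0 = 0
So s4 = 1 and s5 = 0.

a=0 b=0 c=0 d=1 e=0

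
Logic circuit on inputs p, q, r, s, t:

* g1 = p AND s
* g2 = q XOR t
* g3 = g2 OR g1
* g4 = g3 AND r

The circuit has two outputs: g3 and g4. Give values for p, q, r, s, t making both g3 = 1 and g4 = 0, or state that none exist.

p=1 q=1 r=0 s=1 t=0

Check with p=1 q=1 r=0 s=1 t=0:
g1 = p AND s = 1 AND 1 = 1
g2 = q XOR t = 1 XOR 0 = 1
g3 = g2 OR g1 = 1 OR 1 = 1
g4 = g3 AND r = 1 AND 0 = 0
So g3 = 1 and g4 = 0.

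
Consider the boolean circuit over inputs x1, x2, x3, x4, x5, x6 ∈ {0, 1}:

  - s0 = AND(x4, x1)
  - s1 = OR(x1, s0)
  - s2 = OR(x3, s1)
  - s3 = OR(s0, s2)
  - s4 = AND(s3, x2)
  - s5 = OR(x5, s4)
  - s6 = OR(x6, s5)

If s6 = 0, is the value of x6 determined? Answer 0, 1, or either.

0

s6 = OR(x6, s5) must be 0, so both x6 = 0 and s5 = 0.
s5 = OR(x5, s4) must be 0, so both x5 = 0 and s4 = 0.
s4 = AND(s3, x2) must be 0, so at least one of s3, x2 is 0.
Every assignment with s6 = 0 has x6 = 0; there are 10 such assignment(s).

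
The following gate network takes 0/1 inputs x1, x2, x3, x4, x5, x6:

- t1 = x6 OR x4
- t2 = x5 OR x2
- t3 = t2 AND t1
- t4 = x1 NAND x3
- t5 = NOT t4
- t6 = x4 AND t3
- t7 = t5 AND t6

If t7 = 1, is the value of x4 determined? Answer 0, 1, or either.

t7 = t5 AND t6 must be 1, so both t5 = 1 and t6 = 1.
Every assignment with t7 = 1 has x4 = 1; there are 6 such assignment(s).

1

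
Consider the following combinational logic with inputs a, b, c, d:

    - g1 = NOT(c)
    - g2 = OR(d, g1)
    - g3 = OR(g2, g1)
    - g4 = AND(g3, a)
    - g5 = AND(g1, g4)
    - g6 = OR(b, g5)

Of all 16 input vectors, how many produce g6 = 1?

10

g6 = OR(b, g5) must be 1, so at least one of b, g5 is 1.
Enumerating the 16 input combinations, 10 give g6 = 1 and 6 give g6 = 0.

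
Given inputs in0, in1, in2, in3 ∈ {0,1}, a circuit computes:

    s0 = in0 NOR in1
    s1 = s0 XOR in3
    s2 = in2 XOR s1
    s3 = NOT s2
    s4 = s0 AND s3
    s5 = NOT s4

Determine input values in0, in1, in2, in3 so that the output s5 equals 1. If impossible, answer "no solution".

s5 = NOT s4 must be 1, so s4 = 0.
Check with in0=0 in1=1 in2=1 in3=0:
s0 = in0 NOR in1 = 0 NOR 1 = 0
s1 = s0 XOR in3 = 0 XOR 0 = 0
s2 = in2 XOR s1 = 1 XOR 0 = 1
s3 = NOT s2 = NOT 1 = 0
s4 = s0 AND s3 = 0 AND 0 = 0
s5 = NOT s4 = NOT 0 = 1
So s5 = 1 as required.

in0=0 in1=1 in2=1 in3=0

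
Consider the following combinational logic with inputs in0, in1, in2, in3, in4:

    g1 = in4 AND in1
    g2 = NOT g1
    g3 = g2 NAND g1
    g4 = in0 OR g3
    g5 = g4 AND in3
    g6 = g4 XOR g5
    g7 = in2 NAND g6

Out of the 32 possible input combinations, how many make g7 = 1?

24

g7 = in2 NAND g6 must be 1, so at least one of in2, g6 is 0.
Enumerating the 32 input combinations, 24 give g7 = 1 and 8 give g7 = 0.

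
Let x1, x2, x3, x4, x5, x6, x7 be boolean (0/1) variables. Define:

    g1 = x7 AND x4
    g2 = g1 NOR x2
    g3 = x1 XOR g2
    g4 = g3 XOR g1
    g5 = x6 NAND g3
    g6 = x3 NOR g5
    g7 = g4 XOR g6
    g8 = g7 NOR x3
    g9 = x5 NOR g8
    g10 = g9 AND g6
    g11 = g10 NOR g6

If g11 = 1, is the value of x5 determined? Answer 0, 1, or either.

Both values of x5 occur among assignments with g11 = 1:
  x5=0: x1=0, x2=0, x3=0, x4=0, x5=0, x6=0, x7=0
  x5=1: x1=0, x2=0, x3=0, x4=0, x5=1, x6=0, x7=0

either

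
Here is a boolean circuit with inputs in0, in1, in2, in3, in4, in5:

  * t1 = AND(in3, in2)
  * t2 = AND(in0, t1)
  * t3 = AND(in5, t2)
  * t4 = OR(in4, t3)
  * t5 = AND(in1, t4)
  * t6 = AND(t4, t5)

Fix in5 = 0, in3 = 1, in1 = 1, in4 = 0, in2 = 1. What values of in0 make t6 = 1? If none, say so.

With in5 = 0, in3 = 1, in1 = 1, in4 = 0, in2 = 1 fixed, none of the 2 settings of in0 give t6 = 1.
For example, with in0=1:
t1 = AND(in3, in2) = AND(1, 1) = 1
t2 = AND(in0, t1) = AND(1, 1) = 1
t3 = AND(in5, t2) = AND(0, 1) = 0
t4 = OR(in4, t3) = OR(0, 0) = 0
t5 = AND(in1, t4) = AND(1, 0) = 0
t6 = AND(t4, t5) = AND(0, 0) = 0
giving t6 = 0 ≠ 1.

no solution exists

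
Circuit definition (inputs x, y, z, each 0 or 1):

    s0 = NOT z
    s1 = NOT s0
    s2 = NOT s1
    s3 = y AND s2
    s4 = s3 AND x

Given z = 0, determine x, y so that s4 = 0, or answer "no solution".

s4 = s3 AND x must be 0, so at least one of s3, x is 0.
Check with z = 0 and x=0, y=0:
s0 = NOT z = NOT 0 = 1
s1 = NOT s0 = NOT 1 = 0
s2 = NOT s1 = NOT 0 = 1
s3 = y AND s2 = 0 AND 1 = 0
s4 = s3 AND x = 0 AND 0 = 0
So s4 = 0.

x=0, y=0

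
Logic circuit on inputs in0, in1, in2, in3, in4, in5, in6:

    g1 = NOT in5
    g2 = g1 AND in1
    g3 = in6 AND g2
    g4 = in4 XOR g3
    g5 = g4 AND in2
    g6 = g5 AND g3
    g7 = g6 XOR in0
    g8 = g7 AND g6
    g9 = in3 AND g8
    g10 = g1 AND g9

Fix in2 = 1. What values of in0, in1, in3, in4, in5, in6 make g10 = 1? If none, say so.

Check with in2 = 1 and in0=0, in1=1, in3=1, in4=0, in5=0, in6=1:
g1 = NOT in5 = NOT 0 = 1
g2 = g1 AND in1 = 1 AND 1 = 1
g3 = in6 AND g2 = 1 AND 1 = 1
g4 = in4 XOR g3 = 0 XOR 1 = 1
g5 = g4 AND in2 = 1 AND 1 = 1
g6 = g5 AND g3 = 1 AND 1 = 1
g7 = g6 XOR in0 = 1 XOR 0 = 1
g8 = g7 AND g6 = 1 AND 1 = 1
g9 = in3 AND g8 = 1 AND 1 = 1
g10 = g1 AND g9 = 1 AND 1 = 1
So g10 = 1.

in0=0, in1=1, in3=1, in4=0, in5=0, in6=1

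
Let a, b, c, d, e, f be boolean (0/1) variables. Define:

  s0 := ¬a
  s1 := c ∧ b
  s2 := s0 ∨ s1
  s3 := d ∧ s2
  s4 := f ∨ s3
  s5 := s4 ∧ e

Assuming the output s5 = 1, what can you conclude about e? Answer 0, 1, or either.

1

s5 = s4 ∧ e must be 1, so both s4 = 1 and e = 1.
s4 = f ∨ s3 must be 1, so at least one of f, s3 is 1.
Every assignment with s5 = 1 has e = 1; there are 21 such assignment(s).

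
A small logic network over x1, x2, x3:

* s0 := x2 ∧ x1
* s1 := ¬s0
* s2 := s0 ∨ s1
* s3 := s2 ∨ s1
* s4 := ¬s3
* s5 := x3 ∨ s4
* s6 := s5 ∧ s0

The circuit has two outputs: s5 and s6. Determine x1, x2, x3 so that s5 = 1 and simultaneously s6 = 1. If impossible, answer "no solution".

x1=1, x2=1, x3=1

Check with x1=1, x2=1, x3=1:
s0 = x2 ∧ x1 = 1 ∧ 1 = 1
s1 = ¬s0 = ¬1 = 0
s2 = s0 ∨ s1 = 1 ∨ 0 = 1
s3 = s2 ∨ s1 = 1 ∨ 0 = 1
s4 = ¬s3 = ¬1 = 0
s5 = x3 ∨ s4 = 1 ∨ 0 = 1
s6 = s5 ∧ s0 = 1 ∧ 1 = 1
So s5 = 1 and s6 = 1.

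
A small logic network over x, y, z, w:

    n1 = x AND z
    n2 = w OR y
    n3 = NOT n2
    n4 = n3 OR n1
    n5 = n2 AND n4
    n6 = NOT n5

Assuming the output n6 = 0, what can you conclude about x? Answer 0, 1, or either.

n6 = NOT n5 must be 0, so n5 = 1.
n5 = n2 AND n4 must be 1, so both n2 = 1 and n4 = 1.
n2 = w OR y must be 1, so at least one of w, y is 1.
Every assignment with n6 = 0 has x = 1; there are 3 such assignment(s).
  x=1, y=0, z=1, w=1
  x=1, y=1, z=1, w=0
  x=1, y=1, z=1, w=1

1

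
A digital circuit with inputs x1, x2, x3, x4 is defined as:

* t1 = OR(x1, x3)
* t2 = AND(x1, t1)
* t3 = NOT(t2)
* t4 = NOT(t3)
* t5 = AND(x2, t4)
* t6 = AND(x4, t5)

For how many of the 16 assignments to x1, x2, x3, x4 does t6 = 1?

2

t6 = AND(x4, t5) must be 1, so both x4 = 1 and t5 = 1.
t5 = AND(x2, t4) must be 1, so both x2 = 1 and t4 = 1.
t4 = NOT(t3) must be 1, so t3 = 0.
Satisfying assignments:
  x1=1, x2=1, x3=0, x4=1
  x1=1, x2=1, x3=1, x4=1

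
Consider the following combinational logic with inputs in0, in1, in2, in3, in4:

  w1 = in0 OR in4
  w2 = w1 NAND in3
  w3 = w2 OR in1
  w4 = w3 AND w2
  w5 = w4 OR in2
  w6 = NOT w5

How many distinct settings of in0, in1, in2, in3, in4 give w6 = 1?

w6 = NOT w5 must be 1, so w5 = 0.
w5 = w4 OR in2 must be 0, so both w4 = 0 and in2 = 0.
w4 = w3 AND w2 must be 0, so at least one of w3, w2 is 0.
Satisfying assignments:
  in0=0, in1=0, in2=0, in3=1, in4=1
  in0=0, in1=1, in2=0, in3=1, in4=1
  in0=1, in1=0, in2=0, in3=1, in4=0
  in0=1, in1=0, in2=0, in3=1, in4=1
  in0=1, in1=1, in2=0, in3=1, in4=0
  in0=1, in1=1, in2=0, in3=1, in4=1

6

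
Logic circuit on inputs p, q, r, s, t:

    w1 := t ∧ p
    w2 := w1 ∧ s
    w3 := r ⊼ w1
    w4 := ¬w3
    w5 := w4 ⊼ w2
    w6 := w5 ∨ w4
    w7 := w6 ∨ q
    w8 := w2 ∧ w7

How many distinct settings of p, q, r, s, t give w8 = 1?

w8 = w2 ∧ w7 must be 1, so both w2 = 1 and w7 = 1.
Satisfying assignments:
  p=1, q=0, r=0, s=1, t=1
  p=1, q=0, r=1, s=1, t=1
  p=1, q=1, r=0, s=1, t=1
  p=1, q=1, r=1, s=1, t=1

4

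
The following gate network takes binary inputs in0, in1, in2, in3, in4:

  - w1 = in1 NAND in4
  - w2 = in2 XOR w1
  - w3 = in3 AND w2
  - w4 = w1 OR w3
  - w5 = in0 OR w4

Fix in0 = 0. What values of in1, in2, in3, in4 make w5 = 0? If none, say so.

w5 = in0 OR w4 must be 0, so both in0 = 0 and w4 = 0.
w4 = w1 OR w3 must be 0, so both w1 = 0 and w3 = 0.
Check with in0 = 0 and in1=1, in2=1, in3=0, in4=1:
w1 = in1 NAND in4 = 1 NAND 1 = 0
w2 = in2 XOR w1 = 1 XOR 0 = 1
w3 = in3 AND w2 = 0 AND 1 = 0
w4 = w1 OR w3 = 0 OR 0 = 0
w5 = in0 OR w4 = 0 OR 0 = 0
So w5 = 0.

in1=1, in2=1, in3=0, in4=1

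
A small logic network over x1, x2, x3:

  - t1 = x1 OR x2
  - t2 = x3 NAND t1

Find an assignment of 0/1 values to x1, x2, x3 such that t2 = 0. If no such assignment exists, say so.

t2 = x3 NAND t1 must be 0, so both x3 = 1 and t1 = 1.
t1 = x1 OR x2 must be 1, so at least one of x1, x2 is 1.
Check with x1=0, x2=1, x3=1:
t1 = x1 OR x2 = 0 OR 1 = 1
t2 = x3 NAND t1 = 1 NAND 1 = 0
So t2 = 0 as required.

x1=0, x2=1, x3=1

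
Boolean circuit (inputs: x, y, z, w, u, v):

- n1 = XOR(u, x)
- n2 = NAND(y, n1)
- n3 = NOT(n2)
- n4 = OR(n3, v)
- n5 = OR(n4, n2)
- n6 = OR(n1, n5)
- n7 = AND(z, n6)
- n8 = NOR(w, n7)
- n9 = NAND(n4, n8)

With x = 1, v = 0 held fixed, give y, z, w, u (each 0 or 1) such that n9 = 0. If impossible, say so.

Check with x = 1, v = 0 and y=1, z=0, w=0, u=0:
n1 = XOR(u, x) = XOR(0, 1) = 1
n2 = NAND(y, n1) = NAND(1, 1) = 0
n3 = NOT(n2) = NOT 0 = 1
n4 = OR(n3, v) = OR(1, 0) = 1
n5 = OR(n4, n2) = OR(1, 0) = 1
n6 = OR(n1, n5) = OR(1, 1) = 1
n7 = AND(z, n6) = AND(0, 1) = 0
n8 = NOR(w, n7) = NOR(0, 0) = 1
n9 = NAND(n4, n8) = NAND(1, 1) = 0
So n9 = 0.

y=1, z=0, w=0, u=0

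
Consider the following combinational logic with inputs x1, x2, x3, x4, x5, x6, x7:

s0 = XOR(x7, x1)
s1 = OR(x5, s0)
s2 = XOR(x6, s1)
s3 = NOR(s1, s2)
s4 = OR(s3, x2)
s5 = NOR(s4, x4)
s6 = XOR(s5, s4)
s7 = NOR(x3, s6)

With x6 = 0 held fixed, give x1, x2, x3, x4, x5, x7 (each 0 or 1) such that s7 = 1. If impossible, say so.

Check with x6 = 0 and x1=1, x2=0, x3=0, x4=1, x5=0, x7=0:
s0 = XOR(x7, x1) = XOR(0, 1) = 1
s1 = OR(x5, s0) = OR(0, 1) = 1
s2 = XOR(x6, s1) = XOR(0, 1) = 1
s3 = NOR(s1, s2) = NOR(1, 1) = 0
s4 = OR(s3, x2) = OR(0, 0) = 0
s5 = NOR(s4, x4) = NOR(0, 1) = 0
s6 = XOR(s5, s4) = XOR(0, 0) = 0
s7 = NOR(x3, s6) = NOR(0, 0) = 1
So s7 = 1.

x1=1, x2=0, x3=0, x4=1, x5=0, x7=0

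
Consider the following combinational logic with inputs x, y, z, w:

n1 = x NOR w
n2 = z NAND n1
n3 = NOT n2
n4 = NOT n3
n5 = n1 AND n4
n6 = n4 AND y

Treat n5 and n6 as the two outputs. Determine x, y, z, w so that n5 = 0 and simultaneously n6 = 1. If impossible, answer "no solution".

Check with x=0, y=1, z=1, w=1:
n1 = x NOR w = 0 NOR 1 = 0
n2 = z NAND n1 = 1 NAND 0 = 1
n3 = NOT n2 = NOT 1 = 0
n4 = NOT n3 = NOT 0 = 1
n5 = n1 AND n4 = 0 AND 1 = 0
n6 = n4 AND y = 1 AND 1 = 1
So n5 = 0 and n6 = 1.

x=0, y=1, z=1, w=1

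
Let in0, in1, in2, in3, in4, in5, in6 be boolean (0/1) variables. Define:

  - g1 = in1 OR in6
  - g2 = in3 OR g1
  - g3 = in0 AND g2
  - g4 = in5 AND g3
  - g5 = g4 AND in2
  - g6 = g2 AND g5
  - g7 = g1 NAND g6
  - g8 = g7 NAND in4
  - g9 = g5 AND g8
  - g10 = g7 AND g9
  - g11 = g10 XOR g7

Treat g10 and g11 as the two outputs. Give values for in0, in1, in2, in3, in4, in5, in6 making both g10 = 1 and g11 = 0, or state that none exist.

Check with in0=1 in1=0 in2=1 in3=1 in4=0 in5=1 in6=0:
g1 = in1 OR in6 = 0 OR 0 = 0
g2 = in3 OR g1 = 1 OR 0 = 1
g3 = in0 AND g2 = 1 AND 1 = 1
g4 = in5 AND g3 = 1 AND 1 = 1
g5 = g4 AND in2 = 1 AND 1 = 1
g6 = g2 AND g5 = 1 AND 1 = 1
g7 = g1 NAND g6 = 0 NAND 1 = 1
g8 = g7 NAND in4 = 1 NAND 0 = 1
g9 = g5 AND g8 = 1 AND 1 = 1
g10 = g7 AND g9 = 1 AND 1 = 1
g11 = g10 XOR g7 = 1 XOR 1 = 0
So g10 = 1 and g11 = 0.

in0=1 in1=0 in2=1 in3=1 in4=0 in5=1 in6=0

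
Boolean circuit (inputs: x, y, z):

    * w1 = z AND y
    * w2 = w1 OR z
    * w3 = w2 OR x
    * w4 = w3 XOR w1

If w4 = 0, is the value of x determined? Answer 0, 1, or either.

Both values of x occur among assignments with w4 = 0:
  x=0: x=0, y=0, z=0
  x=1: x=1, y=1, z=1

either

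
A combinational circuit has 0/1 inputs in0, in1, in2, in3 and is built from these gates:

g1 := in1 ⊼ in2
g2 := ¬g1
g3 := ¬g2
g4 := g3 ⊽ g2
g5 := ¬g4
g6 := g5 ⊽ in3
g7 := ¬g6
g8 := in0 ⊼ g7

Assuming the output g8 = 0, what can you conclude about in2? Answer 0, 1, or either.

either

Both values of in2 occur among assignments with g8 = 0:
  in2=0: in0=1, in1=0, in2=0, in3=0
  in2=1: in0=1, in1=0, in2=1, in3=0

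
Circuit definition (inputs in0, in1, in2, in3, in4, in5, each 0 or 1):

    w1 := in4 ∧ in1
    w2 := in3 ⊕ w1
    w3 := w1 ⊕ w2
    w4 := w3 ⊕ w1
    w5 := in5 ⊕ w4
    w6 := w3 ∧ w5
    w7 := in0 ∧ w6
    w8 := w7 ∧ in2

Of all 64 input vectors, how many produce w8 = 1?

4

w8 = w7 ∧ in2 must be 1, so both w7 = 1 and in2 = 1.
w7 = in0 ∧ w6 must be 1, so both in0 = 1 and w6 = 1.
Enumerating the 64 input combinations, 4 give w8 = 1 and 60 give w8 = 0.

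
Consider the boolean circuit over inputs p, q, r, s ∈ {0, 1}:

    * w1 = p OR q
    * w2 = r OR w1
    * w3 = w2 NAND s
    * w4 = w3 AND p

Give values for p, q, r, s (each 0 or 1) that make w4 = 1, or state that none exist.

p=1 q=1 r=1 s=0

w4 = w3 AND p must be 1, so both w3 = 1 and p = 1.
w3 = w2 NAND s must be 1, so at least one of w2, s is 0.
Check with p=1 q=1 r=1 s=0:
w1 = p OR q = 1 OR 1 = 1
w2 = r OR w1 = 1 OR 1 = 1
w3 = w2 NAND s = 1 NAND 0 = 1
w4 = w3 AND p = 1 AND 1 = 1
So w4 = 1 as required.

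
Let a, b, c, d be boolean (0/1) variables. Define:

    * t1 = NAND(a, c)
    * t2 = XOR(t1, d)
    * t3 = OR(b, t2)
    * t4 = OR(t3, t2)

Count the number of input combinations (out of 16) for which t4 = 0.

4

t4 = OR(t3, t2) must be 0, so both t3 = 0 and t2 = 0.
t3 = OR(b, t2) must be 0, so both b = 0 and t2 = 0.
t2 = XOR(t1, d) must be 0, so t1 and d are equal.
Satisfying assignments:
  a=0, b=0, c=0, d=1
  a=0, b=0, c=1, d=1
  a=1, b=0, c=0, d=1
  a=1, b=0, c=1, d=0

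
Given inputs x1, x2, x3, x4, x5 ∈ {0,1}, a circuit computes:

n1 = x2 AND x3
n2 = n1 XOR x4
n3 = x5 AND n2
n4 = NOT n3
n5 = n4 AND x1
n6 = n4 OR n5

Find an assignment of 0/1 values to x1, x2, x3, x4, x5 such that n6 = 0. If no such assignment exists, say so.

x1=0, x2=1, x3=0, x4=1, x5=1

n6 = n4 OR n5 must be 0, so both n4 = 0 and n5 = 0.
n4 = NOT n3 must be 0, so n3 = 1.
Check with x1=0, x2=1, x3=0, x4=1, x5=1:
n1 = x2 AND x3 = 1 AND 0 = 0
n2 = n1 XOR x4 = 0 XOR 1 = 1
n3 = x5 AND n2 = 1 AND 1 = 1
n4 = NOT n3 = NOT 1 = 0
n5 = n4 AND x1 = 0 AND 0 = 0
n6 = n4 OR n5 = 0 OR 0 = 0
So n6 = 0 as required.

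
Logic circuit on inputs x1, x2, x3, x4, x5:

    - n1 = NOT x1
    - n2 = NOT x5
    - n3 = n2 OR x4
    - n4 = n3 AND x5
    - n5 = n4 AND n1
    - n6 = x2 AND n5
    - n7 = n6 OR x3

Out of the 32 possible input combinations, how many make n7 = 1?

n7 = n6 OR x3 must be 1, so at least one of n6, x3 is 1.
Enumerating the 32 input combinations, 17 give n7 = 1 and 15 give n7 = 0.

17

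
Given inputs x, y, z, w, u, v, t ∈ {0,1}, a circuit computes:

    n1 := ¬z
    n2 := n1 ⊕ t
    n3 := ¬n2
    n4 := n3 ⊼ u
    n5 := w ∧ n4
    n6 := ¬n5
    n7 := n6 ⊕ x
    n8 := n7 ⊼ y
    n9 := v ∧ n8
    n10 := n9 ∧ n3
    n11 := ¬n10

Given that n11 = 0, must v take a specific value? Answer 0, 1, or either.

1

n11 = ¬n10 must be 0, so n10 = 1.
n10 = n9 ∧ n3 must be 1, so both n9 = 1 and n3 = 1.
n9 = v ∧ n8 must be 1, so both v = 1 and n8 = 1.
Every assignment with n11 = 0 has v = 1; there are 24 such assignment(s).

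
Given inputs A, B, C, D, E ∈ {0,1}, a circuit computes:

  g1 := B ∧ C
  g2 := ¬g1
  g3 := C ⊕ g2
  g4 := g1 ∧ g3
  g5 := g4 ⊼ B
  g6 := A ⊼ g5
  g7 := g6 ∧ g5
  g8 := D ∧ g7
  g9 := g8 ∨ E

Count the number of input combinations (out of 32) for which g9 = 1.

g9 = g8 ∨ E must be 1, so at least one of g8, E is 1.
Enumerating the 32 input combinations, 19 give g9 = 1 and 13 give g9 = 0.

19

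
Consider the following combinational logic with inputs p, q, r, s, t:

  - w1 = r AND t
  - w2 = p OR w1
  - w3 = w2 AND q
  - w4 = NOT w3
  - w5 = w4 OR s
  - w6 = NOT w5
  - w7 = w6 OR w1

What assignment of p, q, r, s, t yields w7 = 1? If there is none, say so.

p=1, q=1, r=0, s=0, t=0

w7 = w6 OR w1 must be 1, so at least one of w6, w1 is 1.
Check with p=1, q=1, r=0, s=0, t=0:
w1 = r AND t = 0 AND 0 = 0
w2 = p OR w1 = 1 OR 0 = 1
w3 = w2 AND q = 1 AND 1 = 1
w4 = NOT w3 = NOT 1 = 0
w5 = w4 OR s = 0 OR 0 = 0
w6 = NOT w5 = NOT 0 = 1
w7 = w6 OR w1 = 1 OR 0 = 1
So w7 = 1 as required.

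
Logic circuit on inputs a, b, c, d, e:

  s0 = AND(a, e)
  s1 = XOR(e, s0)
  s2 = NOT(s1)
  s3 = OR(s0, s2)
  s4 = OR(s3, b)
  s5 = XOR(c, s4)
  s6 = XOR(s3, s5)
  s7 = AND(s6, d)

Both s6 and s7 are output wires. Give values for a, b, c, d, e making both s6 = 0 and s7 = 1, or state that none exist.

no solution exists

Across all 32 input combinations, none give both s6 = 0 and s7 = 1.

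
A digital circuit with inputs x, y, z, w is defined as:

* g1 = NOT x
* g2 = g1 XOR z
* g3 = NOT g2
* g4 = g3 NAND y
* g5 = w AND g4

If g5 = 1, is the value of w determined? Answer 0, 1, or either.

1

g5 = w AND g4 must be 1, so both w = 1 and g4 = 1.
g4 = g3 NAND y must be 1, so at least one of g3, y is 0.
Every assignment with g5 = 1 has w = 1; there are 6 such assignment(s).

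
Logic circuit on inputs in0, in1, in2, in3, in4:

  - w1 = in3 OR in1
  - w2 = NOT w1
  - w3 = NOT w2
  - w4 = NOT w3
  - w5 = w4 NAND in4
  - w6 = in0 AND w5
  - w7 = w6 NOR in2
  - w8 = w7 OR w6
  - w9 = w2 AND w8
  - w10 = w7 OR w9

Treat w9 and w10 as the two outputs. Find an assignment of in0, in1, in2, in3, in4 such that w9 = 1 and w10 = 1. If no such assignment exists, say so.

Check with in0=1, in1=0, in2=0, in3=0, in4=1:
w1 = in3 OR in1 = 0 OR 0 = 0
w2 = NOT w1 = NOT 0 = 1
w3 = NOT w2 = NOT 1 = 0
w4 = NOT w3 = NOT 0 = 1
w5 = w4 NAND in4 = 1 NAND 1 = 0
w6 = in0 AND w5 = 1 AND 0 = 0
w7 = w6 NOR in2 = 0 NOR 0 = 1
w8 = w7 OR w6 = 1 OR 0 = 1
w9 = w2 AND w8 = 1 AND 1 = 1
w10 = w7 OR w9 = 1 OR 1 = 1
So w9 = 1 and w10 = 1.

in0=1, in1=0, in2=0, in3=0, in4=1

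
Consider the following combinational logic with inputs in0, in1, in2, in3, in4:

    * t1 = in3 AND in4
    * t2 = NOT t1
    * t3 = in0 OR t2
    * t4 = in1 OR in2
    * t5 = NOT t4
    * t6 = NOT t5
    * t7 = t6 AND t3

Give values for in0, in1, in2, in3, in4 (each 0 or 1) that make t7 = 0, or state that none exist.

in0=1, in1=0, in2=0, in3=0, in4=0

t7 = t6 AND t3 must be 0, so at least one of t6, t3 is 0.
Check with in0=1, in1=0, in2=0, in3=0, in4=0:
t1 = in3 AND in4 = 0 AND 0 = 0
t2 = NOT t1 = NOT 0 = 1
t3 = in0 OR t2 = 1 OR 1 = 1
t4 = in1 OR in2 = 0 OR 0 = 0
t5 = NOT t4 = NOT 0 = 1
t6 = NOT t5 = NOT 1 = 0
t7 = t6 AND t3 = 0 AND 1 = 0
So t7 = 0 as required.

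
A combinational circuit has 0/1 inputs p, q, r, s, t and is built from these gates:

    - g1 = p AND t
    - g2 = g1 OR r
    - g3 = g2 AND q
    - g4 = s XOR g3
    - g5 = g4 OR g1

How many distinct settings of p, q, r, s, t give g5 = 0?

g5 = g4 OR g1 must be 0, so both g4 = 0 and g1 = 0.
Enumerating the 32 input combinations, 12 give g5 = 0 and 20 give g5 = 1.

12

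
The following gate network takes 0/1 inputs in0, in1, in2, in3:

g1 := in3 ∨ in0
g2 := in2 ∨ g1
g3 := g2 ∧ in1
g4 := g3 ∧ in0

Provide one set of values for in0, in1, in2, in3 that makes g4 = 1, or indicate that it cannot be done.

Check with in0=1, in1=1, in2=1, in3=0:
g1 = in3 ∨ in0 = 0 ∨ 1 = 1
g2 = in2 ∨ g1 = 1 ∨ 1 = 1
g3 = g2 ∧ in1 = 1 ∧ 1 = 1
g4 = g3 ∧ in0 = 1 ∧ 1 = 1
So g4 = 1 as required.

in0=1, in1=1, in2=1, in3=0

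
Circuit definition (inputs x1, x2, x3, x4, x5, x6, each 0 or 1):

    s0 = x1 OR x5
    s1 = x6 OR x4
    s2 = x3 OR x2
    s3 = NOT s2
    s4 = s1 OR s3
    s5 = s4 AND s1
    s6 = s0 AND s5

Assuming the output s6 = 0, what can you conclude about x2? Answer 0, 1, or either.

either

Both values of x2 occur among assignments with s6 = 0:
  x2=0: x1=0, x2=0, x3=0, x4=0, x5=0, x6=0
  x2=1: x1=0, x2=1, x3=0, x4=0, x5=0, x6=0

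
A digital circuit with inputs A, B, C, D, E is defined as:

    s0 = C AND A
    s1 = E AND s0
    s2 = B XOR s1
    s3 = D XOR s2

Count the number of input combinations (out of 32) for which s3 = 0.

s3 = D XOR s2 must be 0, so D and s2 are equal.
Enumerating the 32 input combinations, 16 give s3 = 0 and 16 give s3 = 1.

16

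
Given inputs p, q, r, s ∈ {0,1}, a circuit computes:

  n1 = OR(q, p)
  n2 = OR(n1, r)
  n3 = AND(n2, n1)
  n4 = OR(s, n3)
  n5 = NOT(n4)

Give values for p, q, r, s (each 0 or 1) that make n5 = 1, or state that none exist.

n5 = NOT(n4) must be 1, so n4 = 0.
n4 = OR(s, n3) must be 0, so both s = 0 and n3 = 0.
n3 = AND(n2, n1) must be 0, so at least one of n2, n1 is 0.
Check with p=0, q=0, r=1, s=0:
n1 = OR(q, p) = OR(0, 0) = 0
n2 = OR(n1, r) = OR(0, 1) = 1
n3 = AND(n2, n1) = AND(1, 0) = 0
n4 = OR(s, n3) = OR(0, 0) = 0
n5 = NOT(n4) = NOT 0 = 1
So n5 = 1 as required.

p=0, q=0, r=1, s=0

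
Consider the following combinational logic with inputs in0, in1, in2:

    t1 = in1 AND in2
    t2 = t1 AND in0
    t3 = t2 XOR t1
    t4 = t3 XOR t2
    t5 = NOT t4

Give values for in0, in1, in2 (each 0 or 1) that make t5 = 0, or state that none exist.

t5 = NOT t4 must be 0, so t4 = 1.
t4 = t3 XOR t2 must be 1, so t3 and t2 differ.
Check with in0=0 in1=1 in2=1:
t1 = in1 AND in2 = 1 AND 1 = 1
t2 = t1 AND in0 = 1 AND 0 = 0
t3 = t2 XOR t1 = 0 XOR 1 = 1
t4 = t3 XOR t2 = 1 XOR 0 = 1
t5 = NOT t4 = NOT 1 = 0
So t5 = 0 as required.

in0=0 in1=1 in2=1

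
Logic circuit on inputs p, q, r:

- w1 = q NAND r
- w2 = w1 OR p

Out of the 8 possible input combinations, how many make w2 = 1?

7

w2 = w1 OR p must be 1, so at least one of w1, p is 1.
Enumerating the 8 input combinations, 7 give w2 = 1 and 1 give w2 = 0.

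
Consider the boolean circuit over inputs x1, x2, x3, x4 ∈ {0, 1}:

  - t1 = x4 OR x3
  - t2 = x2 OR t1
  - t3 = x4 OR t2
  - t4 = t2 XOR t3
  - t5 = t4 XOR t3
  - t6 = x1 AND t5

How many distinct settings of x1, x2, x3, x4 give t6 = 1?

7

t6 = x1 AND t5 must be 1, so both x1 = 1 and t5 = 1.
Enumerating the 16 input combinations, 7 give t6 = 1 and 9 give t6 = 0.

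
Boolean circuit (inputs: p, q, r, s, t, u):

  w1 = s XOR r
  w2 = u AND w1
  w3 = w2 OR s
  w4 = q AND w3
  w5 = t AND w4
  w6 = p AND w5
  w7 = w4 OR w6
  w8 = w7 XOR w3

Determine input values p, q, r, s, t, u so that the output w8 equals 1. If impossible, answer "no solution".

Check with p=1, q=0, r=1, s=0, t=0, u=1:
w1 = s XOR r = 0 XOR 1 = 1
w2 = u AND w1 = 1 AND 1 = 1
w3 = w2 OR s = 1 OR 0 = 1
w4 = q AND w3 = 0 AND 1 = 0
w5 = t AND w4 = 0 AND 0 = 0
w6 = p AND w5 = 1 AND 0 = 0
w7 = w4 OR w6 = 0 OR 0 = 0
w8 = w7 XOR w3 = 0 XOR 1 = 1
So w8 = 1 as required.

p=1, q=0, r=1, s=0, t=0, u=1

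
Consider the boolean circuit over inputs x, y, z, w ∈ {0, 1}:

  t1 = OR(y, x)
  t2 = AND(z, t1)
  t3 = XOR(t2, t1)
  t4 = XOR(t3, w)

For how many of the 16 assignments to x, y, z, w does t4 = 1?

8

t4 = XOR(t3, w) must be 1, so t3 and w differ.
Enumerating the 16 input combinations, 8 give t4 = 1 and 8 give t4 = 0.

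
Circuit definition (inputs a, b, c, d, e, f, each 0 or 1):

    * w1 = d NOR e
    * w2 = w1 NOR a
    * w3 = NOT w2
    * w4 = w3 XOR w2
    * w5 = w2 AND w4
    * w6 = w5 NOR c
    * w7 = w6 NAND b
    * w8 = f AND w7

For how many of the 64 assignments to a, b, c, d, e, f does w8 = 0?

w8 = f AND w7 must be 0, so at least one of f, w7 is 0.
Enumerating the 64 input combinations, 37 give w8 = 0 and 27 give w8 = 1.

37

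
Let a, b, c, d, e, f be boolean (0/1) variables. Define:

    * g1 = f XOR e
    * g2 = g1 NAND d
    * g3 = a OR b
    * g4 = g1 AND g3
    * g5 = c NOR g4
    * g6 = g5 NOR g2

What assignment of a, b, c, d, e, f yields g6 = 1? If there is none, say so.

a=1, b=1, c=0, d=1, e=0, f=1

g6 = g5 NOR g2 must be 1, so both g5 = 0 and g2 = 0.
g5 = c NOR g4 must be 0, so at least one of c, g4 is 1.
Check with a=1, b=1, c=0, d=1, e=0, f=1:
g1 = f XOR e = 1 XOR 0 = 1
g2 = g1 NAND d = 1 NAND 1 = 0
g3 = a OR b = 1 OR 1 = 1
g4 = g1 AND g3 = 1 AND 1 = 1
g5 = c NOR g4 = 0 NOR 1 = 0
g6 = g5 NOR g2 = 0 NOR 0 = 1
So g6 = 1 as required.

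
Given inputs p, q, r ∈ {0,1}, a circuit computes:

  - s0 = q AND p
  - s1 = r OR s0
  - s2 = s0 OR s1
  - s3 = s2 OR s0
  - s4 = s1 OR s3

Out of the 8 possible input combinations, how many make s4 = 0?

3

s4 = s1 OR s3 must be 0, so both s1 = 0 and s3 = 0.
s1 = r OR s0 must be 0, so both r = 0 and s0 = 0.
s3 = s2 OR s0 must be 0, so both s2 = 0 and s0 = 0.
Satisfying assignments:
  p=0, q=0, r=0
  p=0, q=1, r=0
  p=1, q=0, r=0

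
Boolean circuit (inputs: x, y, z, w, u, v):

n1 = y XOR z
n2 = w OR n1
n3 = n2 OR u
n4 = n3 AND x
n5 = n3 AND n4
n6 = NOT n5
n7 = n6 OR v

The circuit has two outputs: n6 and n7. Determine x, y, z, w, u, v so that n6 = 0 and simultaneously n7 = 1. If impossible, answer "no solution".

Check with x=1, y=0, z=0, w=1, u=0, v=1:
n1 = y XOR z = 0 XOR 0 = 0
n2 = w OR n1 = 1 OR 0 = 1
n3 = n2 OR u = 1 OR 0 = 1
n4 = n3 AND x = 1 AND 1 = 1
n5 = n3 AND n4 = 1 AND 1 = 1
n6 = NOT n5 = NOT 1 = 0
n7 = n6 OR v = 0 OR 1 = 1
So n6 = 0 and n7 = 1.

x=1, y=0, z=0, w=1, u=0, v=1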